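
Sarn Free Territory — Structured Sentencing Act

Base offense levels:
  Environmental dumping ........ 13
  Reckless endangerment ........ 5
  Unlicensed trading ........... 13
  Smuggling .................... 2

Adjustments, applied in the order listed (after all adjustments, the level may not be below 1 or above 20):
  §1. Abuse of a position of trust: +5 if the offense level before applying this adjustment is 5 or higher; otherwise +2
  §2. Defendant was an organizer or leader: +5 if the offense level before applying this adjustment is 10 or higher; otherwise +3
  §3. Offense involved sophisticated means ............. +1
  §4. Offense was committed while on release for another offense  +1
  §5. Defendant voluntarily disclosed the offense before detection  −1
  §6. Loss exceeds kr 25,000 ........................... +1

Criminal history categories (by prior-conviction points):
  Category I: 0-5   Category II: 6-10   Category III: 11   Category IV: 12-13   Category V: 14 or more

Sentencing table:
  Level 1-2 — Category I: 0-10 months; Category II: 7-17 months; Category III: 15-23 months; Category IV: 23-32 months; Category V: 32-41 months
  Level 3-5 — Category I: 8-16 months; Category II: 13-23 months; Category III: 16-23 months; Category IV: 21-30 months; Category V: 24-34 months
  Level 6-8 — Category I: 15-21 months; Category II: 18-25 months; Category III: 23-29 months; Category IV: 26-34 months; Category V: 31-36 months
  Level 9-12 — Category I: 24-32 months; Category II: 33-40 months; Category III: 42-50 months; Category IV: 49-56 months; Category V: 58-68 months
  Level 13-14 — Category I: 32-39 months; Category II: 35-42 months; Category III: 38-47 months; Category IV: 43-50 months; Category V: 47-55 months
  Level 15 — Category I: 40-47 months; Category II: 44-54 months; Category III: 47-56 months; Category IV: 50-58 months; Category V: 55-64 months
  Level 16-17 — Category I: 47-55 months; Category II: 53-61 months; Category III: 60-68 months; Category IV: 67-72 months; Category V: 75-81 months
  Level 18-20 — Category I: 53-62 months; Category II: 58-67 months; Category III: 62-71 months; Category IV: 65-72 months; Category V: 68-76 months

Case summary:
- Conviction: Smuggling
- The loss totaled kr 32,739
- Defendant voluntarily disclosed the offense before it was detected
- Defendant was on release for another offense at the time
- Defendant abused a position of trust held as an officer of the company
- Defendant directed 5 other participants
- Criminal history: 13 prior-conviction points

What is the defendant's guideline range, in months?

26-34 months

Base offense level for smuggling: 2.
§1 applies (level before this adjustment is 2 < 5, so +2): 2 + 2 = 4.
§2 applies (level before this adjustment is 4 < 10, so +3): 4 + 3 = 7.
§3 does not apply.
§4 applies: 7 + 1 = 8.
§5 applies: 8 − 1 = 7.
§6 applies: 7 + 1 = 8.
Final offense level: 8.
Criminal history: 13 prior points → Category IV (12-13).
Level 8 falls in the 6-8 band.
Grid: Level 6-8 × Category IV = 26-34 months.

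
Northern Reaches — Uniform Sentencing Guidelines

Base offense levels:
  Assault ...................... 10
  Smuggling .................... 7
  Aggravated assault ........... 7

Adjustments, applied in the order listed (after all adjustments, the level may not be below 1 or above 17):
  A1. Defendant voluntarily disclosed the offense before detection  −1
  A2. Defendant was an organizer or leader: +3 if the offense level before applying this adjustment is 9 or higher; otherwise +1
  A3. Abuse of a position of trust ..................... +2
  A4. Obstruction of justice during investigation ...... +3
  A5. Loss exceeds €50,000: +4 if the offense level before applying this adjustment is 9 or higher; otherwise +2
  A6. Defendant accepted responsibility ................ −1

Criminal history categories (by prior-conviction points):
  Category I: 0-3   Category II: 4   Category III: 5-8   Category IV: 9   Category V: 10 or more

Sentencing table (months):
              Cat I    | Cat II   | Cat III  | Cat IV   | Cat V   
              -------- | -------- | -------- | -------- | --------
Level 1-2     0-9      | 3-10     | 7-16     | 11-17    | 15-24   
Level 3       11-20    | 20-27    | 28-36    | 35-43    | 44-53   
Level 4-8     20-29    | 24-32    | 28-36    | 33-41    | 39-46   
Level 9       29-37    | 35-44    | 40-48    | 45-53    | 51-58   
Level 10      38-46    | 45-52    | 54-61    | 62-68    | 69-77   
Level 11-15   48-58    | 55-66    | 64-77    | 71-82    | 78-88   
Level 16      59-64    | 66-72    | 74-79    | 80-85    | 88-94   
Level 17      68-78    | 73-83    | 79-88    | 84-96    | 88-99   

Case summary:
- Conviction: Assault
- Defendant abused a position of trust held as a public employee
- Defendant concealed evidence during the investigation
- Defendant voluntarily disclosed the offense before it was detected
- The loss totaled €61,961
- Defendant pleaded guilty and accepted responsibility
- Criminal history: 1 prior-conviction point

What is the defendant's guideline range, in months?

68-78 months

Base offense level for assault: 10.
A1 applies: 10 − 1 = 9.
A2 does not apply.
A3 applies: 9 + 2 = 11.
A4 applies: 11 + 3 = 14.
A5 applies (level before this adjustment is 14 ≥ 9, so +4): 14 + 4 = 18.
A6 applies: 18 − 1 = 17.
Final offense level: 17.
Criminal history: 1 prior point → Category I (0-3).
Level 17 falls in the 17 band.
Grid: Level 17 × Category I = 68-78 months.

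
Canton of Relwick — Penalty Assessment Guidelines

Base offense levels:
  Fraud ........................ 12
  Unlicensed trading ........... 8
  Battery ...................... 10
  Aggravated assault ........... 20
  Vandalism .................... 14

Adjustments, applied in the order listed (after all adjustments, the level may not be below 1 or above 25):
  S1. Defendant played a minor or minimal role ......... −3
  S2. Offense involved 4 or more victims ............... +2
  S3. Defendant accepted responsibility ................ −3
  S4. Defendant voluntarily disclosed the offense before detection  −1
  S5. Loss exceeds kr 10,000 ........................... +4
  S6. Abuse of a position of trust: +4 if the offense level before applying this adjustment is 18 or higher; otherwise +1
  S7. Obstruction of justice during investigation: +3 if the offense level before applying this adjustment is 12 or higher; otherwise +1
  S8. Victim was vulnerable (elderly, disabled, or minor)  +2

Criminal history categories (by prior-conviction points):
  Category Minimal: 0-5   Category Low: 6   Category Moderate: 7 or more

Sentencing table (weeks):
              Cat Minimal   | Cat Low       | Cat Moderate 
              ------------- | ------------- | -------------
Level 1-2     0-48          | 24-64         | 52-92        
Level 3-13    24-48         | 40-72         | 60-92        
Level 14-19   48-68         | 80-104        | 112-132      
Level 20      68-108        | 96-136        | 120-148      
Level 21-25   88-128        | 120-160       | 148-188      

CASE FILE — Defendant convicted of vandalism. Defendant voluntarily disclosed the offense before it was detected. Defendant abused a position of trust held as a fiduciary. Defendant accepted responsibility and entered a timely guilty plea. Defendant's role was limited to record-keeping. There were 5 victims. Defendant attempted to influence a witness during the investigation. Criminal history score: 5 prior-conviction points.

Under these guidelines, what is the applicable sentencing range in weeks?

Base offense level for vandalism: 14.
S1 applies: 14 − 3 = 11.
S2 applies: 11 + 2 = 13.
S3 applies: 13 − 3 = 10.
S4 applies: 10 − 1 = 9.
S5 does not apply.
S6 applies (level before this adjustment is 9 < 18, so +1): 9 + 1 = 10.
S7 applies (level before this adjustment is 10 < 12, so +1): 10 + 1 = 11.
Final offense level: 11.
Criminal history: 5 prior points → Category Minimal (0-5).
Level 11 falls in the 3-13 band.
Grid: Level 3-13 × Category Minimal = 24-48 weeks.

24-48 weeks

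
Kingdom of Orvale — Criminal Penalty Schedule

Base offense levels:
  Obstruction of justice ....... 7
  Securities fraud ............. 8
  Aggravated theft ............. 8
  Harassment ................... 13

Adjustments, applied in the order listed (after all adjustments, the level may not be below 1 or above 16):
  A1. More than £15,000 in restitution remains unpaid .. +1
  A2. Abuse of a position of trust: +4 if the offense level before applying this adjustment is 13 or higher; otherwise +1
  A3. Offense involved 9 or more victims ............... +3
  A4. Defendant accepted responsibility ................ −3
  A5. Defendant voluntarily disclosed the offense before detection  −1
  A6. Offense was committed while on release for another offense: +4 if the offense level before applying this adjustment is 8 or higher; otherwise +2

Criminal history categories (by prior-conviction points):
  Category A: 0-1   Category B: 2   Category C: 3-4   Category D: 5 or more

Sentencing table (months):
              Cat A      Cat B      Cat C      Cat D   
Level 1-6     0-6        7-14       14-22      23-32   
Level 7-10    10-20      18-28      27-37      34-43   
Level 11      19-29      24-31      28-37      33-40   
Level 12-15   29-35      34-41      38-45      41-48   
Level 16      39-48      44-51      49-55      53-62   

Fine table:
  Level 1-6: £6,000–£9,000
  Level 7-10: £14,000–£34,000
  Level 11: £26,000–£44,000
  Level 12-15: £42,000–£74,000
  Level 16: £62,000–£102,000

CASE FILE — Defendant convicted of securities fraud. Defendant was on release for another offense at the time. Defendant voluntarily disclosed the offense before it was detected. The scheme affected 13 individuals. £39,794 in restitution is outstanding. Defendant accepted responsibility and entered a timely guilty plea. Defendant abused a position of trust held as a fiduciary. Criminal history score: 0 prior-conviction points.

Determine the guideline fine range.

Base offense level for securities fraud: 8.
A1 applies: 8 + 1 = 9.
A2 applies (level before this adjustment is 9 < 13, so +1): 9 + 1 = 10.
A3 applies: 10 + 3 = 13.
A4 applies: 13 − 3 = 10.
A5 applies: 10 − 1 = 9.
A6 applies (level before this adjustment is 9 ≥ 8, so +4): 9 + 4 = 13.
Final offense level: 13.
Level 13 falls in the 12-15 band.
Fine table: Level 12-15 → £42,000–£74,000.

£42,000–£74,000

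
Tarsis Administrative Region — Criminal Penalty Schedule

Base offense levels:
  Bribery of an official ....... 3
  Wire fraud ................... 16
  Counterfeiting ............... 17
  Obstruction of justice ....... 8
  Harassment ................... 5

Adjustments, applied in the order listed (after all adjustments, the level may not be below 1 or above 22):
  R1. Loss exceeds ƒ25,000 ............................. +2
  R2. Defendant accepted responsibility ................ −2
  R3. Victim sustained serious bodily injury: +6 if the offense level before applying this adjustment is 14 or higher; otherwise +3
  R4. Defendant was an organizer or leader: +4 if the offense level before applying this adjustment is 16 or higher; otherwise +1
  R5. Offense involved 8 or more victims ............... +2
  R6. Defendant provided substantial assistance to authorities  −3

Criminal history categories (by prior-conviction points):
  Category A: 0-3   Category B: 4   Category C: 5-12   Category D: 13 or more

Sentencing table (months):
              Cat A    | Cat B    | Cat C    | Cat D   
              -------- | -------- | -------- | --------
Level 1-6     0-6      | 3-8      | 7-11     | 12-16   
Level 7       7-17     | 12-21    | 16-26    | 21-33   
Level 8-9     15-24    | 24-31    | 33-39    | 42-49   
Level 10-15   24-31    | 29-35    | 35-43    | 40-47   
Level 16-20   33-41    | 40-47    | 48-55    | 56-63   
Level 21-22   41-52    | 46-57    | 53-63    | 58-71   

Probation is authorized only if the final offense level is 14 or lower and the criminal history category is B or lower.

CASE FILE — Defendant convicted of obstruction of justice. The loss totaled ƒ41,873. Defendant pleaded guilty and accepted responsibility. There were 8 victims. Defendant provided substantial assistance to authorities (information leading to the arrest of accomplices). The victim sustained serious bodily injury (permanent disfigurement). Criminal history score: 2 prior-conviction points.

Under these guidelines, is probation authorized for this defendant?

Yes

Base offense level for obstruction of justice: 8.
R1 applies: 8 + 2 = 10.
R2 applies: 10 − 2 = 8.
R3 applies (level before this adjustment is 8 < 14, so +3): 8 + 3 = 11.
R4 does not apply.
R5 applies: 11 + 2 = 13.
R6 applies: 13 − 3 = 10.
Final offense level: 10.
Criminal history: 2 prior points → Category A (0-3).
Level 10 falls in the 10-15 band.
Grid: Level 10-15 × Category A = 24-31 months.
Probation check: level 10 ≤ 14 and category A ≤ B → eligible.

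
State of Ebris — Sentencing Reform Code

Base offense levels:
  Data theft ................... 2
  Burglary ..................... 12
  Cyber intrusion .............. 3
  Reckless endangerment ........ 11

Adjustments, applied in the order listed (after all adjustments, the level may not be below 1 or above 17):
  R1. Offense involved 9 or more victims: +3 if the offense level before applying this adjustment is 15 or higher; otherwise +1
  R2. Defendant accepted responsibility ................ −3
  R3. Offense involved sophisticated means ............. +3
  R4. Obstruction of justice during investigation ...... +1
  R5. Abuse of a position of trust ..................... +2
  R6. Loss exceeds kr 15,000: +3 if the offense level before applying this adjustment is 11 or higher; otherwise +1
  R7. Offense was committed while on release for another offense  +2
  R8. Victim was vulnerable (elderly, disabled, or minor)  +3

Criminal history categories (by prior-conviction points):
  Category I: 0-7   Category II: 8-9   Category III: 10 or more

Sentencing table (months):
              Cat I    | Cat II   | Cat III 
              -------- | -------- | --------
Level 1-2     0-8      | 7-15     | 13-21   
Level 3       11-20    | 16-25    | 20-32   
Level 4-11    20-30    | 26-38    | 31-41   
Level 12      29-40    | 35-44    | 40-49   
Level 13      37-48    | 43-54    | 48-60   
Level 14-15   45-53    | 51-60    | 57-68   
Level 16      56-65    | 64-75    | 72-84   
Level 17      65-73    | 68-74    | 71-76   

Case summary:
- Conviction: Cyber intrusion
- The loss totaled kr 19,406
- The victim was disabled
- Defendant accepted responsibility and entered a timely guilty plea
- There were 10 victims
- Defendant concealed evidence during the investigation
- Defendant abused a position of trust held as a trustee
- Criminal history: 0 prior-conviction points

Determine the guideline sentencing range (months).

20-30 months

Base offense level for cyber intrusion: 3.
R1 applies (level before this adjustment is 3 < 15, so +1): 3 + 1 = 4.
R2 applies: 4 − 3 = 1.
R3 does not apply.
R4 applies: 1 + 1 = 2.
R5 applies: 2 + 2 = 4.
R6 applies (level before this adjustment is 4 < 11, so +1): 4 + 1 = 5.
R8 applies: 5 + 3 = 8.
Final offense level: 8.
Criminal history: 0 prior points → Category I (0-7).
Level 8 falls in the 4-11 band.
Grid: Level 4-11 × Category I = 20-30 months.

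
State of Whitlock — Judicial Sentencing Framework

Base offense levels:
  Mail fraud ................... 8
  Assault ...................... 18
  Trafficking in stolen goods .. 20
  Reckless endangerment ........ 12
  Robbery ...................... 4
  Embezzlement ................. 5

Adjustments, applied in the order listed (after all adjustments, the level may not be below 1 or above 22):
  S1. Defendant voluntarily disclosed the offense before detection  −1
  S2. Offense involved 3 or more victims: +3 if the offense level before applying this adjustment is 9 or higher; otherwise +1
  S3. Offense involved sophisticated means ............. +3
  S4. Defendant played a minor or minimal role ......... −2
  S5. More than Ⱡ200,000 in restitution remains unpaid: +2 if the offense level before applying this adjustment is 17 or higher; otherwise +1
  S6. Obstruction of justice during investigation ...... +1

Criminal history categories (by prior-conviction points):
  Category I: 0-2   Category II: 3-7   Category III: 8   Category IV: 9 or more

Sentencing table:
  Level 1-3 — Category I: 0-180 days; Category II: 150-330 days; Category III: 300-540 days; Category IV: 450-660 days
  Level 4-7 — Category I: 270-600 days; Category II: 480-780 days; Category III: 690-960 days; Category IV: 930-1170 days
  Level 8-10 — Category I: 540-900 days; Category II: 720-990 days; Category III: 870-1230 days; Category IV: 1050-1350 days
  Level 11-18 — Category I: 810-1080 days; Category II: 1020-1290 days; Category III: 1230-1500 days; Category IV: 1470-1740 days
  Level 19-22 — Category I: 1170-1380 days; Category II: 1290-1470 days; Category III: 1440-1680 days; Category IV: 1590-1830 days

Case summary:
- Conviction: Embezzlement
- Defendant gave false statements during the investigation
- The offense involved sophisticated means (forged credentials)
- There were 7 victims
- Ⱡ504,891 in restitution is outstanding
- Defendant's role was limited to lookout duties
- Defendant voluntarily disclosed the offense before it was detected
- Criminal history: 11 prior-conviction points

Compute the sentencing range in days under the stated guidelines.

1050-1350 days

Base offense level for embezzlement: 5.
S1 applies: 5 − 1 = 4.
S2 applies (level before this adjustment is 4 < 9, so +1): 4 + 1 = 5.
S3 applies: 5 + 3 = 8.
S4 applies: 8 − 2 = 6.
S5 applies (level before this adjustment is 6 < 17, so +1): 6 + 1 = 7.
S6 applies: 7 + 1 = 8.
Final offense level: 8.
Criminal history: 11 prior points → Category IV (9+).
Level 8 falls in the 8-10 band.
Grid: Level 8-10 × Category IV = 1050-1350 days.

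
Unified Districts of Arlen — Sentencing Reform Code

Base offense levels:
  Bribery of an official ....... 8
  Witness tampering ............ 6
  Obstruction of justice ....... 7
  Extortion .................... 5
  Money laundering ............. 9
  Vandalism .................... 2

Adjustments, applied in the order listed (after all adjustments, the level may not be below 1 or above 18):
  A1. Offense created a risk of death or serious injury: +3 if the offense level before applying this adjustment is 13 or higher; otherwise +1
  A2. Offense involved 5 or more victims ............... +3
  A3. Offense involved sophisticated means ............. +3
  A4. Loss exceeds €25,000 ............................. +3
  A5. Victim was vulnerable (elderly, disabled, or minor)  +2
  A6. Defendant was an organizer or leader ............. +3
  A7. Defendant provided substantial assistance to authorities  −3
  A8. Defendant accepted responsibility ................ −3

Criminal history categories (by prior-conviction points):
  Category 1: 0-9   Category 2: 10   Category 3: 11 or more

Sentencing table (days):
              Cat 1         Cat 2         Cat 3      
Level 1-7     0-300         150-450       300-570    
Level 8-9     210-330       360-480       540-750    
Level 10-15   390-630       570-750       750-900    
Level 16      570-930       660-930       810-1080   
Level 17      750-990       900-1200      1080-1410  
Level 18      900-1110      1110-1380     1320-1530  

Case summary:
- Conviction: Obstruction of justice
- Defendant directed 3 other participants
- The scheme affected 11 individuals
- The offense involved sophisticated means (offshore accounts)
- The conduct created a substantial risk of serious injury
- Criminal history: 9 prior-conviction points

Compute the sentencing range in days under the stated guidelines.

Base offense level for obstruction of justice: 7.
A1 applies (level before this adjustment is 7 < 13, so +1): 7 + 1 = 8.
A2 applies: 8 + 3 = 11.
A3 applies: 11 + 3 = 14.
A5 does not apply.
A6 applies: 14 + 3 = 17.
A7 does not apply.
A8 does not apply.
Final offense level: 17.
Criminal history: 9 prior points → Category 1 (0-9).
Level 17 falls in the 17 band.
Grid: Level 17 × Category 1 = 750-990 days.

750-990 days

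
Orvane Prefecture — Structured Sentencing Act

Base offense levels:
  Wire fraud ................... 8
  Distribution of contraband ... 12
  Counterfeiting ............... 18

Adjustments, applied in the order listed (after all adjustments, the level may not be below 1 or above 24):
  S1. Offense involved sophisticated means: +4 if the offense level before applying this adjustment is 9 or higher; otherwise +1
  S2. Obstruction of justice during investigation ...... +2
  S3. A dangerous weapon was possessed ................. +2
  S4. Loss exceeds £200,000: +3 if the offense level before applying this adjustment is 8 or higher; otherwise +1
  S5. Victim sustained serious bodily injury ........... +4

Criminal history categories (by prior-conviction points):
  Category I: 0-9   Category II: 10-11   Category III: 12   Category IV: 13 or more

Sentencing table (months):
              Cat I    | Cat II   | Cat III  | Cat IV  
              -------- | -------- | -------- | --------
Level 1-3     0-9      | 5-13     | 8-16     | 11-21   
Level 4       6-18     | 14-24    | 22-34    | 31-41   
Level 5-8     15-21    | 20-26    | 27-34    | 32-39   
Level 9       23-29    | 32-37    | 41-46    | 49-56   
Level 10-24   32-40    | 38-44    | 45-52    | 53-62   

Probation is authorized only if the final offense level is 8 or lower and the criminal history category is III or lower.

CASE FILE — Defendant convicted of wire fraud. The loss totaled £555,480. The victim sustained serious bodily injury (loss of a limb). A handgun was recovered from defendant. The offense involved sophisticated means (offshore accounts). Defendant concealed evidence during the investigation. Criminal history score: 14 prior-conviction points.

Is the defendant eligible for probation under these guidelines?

No

Base offense level for wire fraud: 8.
S1 applies (level before this adjustment is 8 < 9, so +1): 8 + 1 = 9.
S2 applies: 9 + 2 = 11.
S3 applies: 11 + 2 = 13.
S4 applies (level before this adjustment is 13 ≥ 8, so +3): 13 + 3 = 16.
S5 applies: 16 + 4 = 20.
Final offense level: 20.
Criminal history: 14 prior points → Category IV (13+).
Level 20 falls in the 10-24 band.
Grid: Level 10-24 × Category IV = 53-62 months.
Probation check: level 20 > 8 and category IV > III → not eligible.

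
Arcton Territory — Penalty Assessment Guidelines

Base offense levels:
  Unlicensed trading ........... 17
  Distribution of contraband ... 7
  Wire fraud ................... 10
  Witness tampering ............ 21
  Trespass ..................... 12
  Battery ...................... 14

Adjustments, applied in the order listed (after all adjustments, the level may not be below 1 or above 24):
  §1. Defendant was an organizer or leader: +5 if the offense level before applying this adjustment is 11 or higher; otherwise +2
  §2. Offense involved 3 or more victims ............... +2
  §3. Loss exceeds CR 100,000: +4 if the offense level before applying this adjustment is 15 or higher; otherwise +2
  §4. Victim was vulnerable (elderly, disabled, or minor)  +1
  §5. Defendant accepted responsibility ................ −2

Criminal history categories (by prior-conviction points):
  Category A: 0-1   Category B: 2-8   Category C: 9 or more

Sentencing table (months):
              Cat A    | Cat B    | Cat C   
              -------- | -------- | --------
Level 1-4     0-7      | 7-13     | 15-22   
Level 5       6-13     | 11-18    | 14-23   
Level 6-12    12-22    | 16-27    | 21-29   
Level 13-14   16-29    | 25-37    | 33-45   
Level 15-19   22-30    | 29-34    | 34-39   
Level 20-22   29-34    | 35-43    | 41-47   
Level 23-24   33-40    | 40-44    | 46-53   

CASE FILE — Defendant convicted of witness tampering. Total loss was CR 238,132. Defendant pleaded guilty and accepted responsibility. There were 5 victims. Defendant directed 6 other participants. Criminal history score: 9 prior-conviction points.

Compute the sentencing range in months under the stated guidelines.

Base offense level for witness tampering: 21.
§1 applies (level before this adjustment is 21 ≥ 11, so +5): 21 + 5 = 26.
§2 applies: 26 + 2 = 28.
§3 applies (level before this adjustment is 28 ≥ 15, so +4): 28 + 4 = 32.
§4 does not apply.
§5 applies: 32 − 2 = 30.
Level 30 exceeds the maximum of 24; capped at 24.
Final offense level: 24.
Criminal history: 9 prior points → Category C (9+).
Level 24 falls in the 23-24 band.
Grid: Level 23-24 × Category C = 46-53 months.

46-53 months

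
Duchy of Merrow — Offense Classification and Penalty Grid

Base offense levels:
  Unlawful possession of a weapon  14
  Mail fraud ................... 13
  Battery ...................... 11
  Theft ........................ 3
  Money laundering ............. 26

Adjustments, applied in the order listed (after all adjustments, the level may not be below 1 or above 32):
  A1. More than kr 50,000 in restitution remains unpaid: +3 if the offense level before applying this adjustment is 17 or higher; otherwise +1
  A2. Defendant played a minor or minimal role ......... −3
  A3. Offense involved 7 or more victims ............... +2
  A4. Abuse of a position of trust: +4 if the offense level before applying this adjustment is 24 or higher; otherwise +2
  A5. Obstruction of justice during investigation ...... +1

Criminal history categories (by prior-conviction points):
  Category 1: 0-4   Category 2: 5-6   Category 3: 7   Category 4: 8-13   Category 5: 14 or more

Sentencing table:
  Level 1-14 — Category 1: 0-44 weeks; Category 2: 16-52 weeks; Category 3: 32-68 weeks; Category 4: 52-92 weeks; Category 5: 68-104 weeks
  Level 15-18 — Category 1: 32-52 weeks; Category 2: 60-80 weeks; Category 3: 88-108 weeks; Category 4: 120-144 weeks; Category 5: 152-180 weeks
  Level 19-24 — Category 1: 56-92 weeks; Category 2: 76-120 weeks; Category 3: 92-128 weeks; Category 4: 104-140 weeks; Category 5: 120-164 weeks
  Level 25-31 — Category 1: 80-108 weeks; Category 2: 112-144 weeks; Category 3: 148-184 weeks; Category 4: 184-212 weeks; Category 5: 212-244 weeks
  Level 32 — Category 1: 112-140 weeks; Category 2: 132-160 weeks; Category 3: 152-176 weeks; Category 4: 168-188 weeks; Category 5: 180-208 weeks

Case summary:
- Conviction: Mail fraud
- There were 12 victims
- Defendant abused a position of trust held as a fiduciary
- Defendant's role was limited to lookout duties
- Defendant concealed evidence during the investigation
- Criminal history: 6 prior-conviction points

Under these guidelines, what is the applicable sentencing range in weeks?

60-80 weeks

Base offense level for mail fraud: 13.
A2 applies: 13 − 3 = 10.
A3 applies: 10 + 2 = 12.
A4 applies (level before this adjustment is 12 < 24, so +2): 12 + 2 = 14.
A5 applies: 14 + 1 = 15.
Final offense level: 15.
Criminal history: 6 prior points → Category 2 (5-6).
Level 15 falls in the 15-18 band.
Grid: Level 15-18 × Category 2 = 60-80 weeks.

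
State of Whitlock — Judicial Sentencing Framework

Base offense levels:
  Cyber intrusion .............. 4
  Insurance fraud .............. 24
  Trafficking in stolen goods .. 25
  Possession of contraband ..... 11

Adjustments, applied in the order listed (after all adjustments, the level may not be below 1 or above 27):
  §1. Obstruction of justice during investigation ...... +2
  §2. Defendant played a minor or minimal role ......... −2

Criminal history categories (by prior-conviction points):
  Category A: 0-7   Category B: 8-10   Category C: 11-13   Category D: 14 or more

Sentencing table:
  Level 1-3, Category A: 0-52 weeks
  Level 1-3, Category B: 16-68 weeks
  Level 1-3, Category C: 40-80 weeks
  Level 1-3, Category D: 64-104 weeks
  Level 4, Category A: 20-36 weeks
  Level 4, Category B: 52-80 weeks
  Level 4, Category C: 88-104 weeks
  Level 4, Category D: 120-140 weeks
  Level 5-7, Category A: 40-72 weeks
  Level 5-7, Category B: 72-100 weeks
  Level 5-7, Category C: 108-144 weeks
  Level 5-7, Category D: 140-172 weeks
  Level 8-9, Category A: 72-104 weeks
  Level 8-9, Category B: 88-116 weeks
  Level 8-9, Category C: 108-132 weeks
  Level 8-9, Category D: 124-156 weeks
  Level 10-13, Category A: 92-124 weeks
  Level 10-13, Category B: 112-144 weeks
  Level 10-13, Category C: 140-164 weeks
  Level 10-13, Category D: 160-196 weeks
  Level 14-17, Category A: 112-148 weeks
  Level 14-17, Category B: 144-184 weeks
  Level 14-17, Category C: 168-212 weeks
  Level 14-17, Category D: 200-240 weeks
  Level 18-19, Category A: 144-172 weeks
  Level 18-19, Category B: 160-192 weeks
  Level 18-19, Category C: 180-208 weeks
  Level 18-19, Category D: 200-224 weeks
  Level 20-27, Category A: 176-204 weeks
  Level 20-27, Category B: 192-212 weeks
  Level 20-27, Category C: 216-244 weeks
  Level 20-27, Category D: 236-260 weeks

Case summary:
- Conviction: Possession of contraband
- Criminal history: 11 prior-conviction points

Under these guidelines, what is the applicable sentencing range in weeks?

140-164 weeks

Base offense level for possession of contraband: 11.
Final offense level: 11.
Criminal history: 11 prior points → Category C (11-13).
Level 11 falls in the 10-13 band.
Grid: Level 10-13 × Category C = 140-164 weeks.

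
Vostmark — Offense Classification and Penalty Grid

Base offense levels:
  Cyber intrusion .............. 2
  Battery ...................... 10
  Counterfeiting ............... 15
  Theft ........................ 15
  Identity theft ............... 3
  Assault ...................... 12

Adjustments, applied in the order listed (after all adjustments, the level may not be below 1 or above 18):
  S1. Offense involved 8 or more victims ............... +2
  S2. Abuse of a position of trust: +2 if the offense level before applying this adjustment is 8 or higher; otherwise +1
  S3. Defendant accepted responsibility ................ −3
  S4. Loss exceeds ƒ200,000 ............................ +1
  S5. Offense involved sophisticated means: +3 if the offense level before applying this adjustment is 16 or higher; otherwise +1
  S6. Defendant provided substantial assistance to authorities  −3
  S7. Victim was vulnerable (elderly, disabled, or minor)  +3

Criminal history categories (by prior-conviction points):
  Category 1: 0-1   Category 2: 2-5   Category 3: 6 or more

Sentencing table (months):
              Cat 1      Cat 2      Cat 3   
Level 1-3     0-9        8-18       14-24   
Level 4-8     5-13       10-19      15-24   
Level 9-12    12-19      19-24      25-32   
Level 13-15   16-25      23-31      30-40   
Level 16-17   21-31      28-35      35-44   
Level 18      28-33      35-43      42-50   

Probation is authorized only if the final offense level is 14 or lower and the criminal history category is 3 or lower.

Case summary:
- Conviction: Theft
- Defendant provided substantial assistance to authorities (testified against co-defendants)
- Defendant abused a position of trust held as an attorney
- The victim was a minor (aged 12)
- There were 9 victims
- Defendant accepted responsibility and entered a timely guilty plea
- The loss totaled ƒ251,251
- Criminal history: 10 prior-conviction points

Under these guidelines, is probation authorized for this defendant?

No

Base offense level for theft: 15.
S1 applies: 15 + 2 = 17.
S2 applies (level before this adjustment is 17 ≥ 8, so +2): 17 + 2 = 19.
S3 applies: 19 − 3 = 16.
S4 applies: 16 + 1 = 17.
S5 does not apply.
S6 applies: 17 − 3 = 14.
S7 applies: 14 + 3 = 17.
Final offense level: 17.
Criminal history: 10 prior points → Category 3 (6+).
Level 17 falls in the 16-17 band.
Grid: Level 16-17 × Category 3 = 35-44 months.
Probation check: level 17 > 14 and category 3 ≤ 3 → not eligible.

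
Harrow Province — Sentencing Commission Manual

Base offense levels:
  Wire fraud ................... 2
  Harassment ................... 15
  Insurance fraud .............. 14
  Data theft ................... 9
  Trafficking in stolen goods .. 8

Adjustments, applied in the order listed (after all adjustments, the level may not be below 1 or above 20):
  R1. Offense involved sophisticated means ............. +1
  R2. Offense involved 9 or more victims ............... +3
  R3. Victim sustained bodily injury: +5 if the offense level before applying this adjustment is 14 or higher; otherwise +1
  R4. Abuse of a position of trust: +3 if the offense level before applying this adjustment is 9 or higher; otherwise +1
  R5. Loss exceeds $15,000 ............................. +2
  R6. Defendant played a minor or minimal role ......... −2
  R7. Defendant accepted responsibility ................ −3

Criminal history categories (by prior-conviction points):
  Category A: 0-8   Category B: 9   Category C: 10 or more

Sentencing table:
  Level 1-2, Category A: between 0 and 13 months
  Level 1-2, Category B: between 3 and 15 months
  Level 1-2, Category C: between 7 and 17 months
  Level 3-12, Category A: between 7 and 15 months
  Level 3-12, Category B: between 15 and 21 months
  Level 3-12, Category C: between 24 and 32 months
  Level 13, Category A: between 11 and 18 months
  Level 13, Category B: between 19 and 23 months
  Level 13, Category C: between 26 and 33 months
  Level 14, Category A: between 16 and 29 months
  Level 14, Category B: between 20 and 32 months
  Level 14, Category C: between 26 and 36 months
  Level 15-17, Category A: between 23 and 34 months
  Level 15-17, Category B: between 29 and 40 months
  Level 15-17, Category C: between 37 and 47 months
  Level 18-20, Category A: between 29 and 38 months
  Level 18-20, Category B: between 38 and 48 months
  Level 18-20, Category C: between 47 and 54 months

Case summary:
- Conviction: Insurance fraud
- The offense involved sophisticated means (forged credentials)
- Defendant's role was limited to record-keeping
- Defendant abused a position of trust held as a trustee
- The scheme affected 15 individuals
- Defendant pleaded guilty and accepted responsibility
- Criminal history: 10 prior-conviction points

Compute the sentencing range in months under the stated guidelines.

37-47 months

Base offense level for insurance fraud: 14.
R1 applies: 14 + 1 = 15.
R2 applies: 15 + 3 = 18.
R3 does not apply.
R4 applies (level before this adjustment is 18 ≥ 9, so +3): 18 + 3 = 21.
R5 does not apply.
R6 applies: 21 − 2 = 19.
R7 applies: 19 − 3 = 16.
Final offense level: 16.
Criminal history: 10 prior points → Category C (10+).
Level 16 falls in the 15-17 band.
Grid: Level 15-17 × Category C = 37-47 months.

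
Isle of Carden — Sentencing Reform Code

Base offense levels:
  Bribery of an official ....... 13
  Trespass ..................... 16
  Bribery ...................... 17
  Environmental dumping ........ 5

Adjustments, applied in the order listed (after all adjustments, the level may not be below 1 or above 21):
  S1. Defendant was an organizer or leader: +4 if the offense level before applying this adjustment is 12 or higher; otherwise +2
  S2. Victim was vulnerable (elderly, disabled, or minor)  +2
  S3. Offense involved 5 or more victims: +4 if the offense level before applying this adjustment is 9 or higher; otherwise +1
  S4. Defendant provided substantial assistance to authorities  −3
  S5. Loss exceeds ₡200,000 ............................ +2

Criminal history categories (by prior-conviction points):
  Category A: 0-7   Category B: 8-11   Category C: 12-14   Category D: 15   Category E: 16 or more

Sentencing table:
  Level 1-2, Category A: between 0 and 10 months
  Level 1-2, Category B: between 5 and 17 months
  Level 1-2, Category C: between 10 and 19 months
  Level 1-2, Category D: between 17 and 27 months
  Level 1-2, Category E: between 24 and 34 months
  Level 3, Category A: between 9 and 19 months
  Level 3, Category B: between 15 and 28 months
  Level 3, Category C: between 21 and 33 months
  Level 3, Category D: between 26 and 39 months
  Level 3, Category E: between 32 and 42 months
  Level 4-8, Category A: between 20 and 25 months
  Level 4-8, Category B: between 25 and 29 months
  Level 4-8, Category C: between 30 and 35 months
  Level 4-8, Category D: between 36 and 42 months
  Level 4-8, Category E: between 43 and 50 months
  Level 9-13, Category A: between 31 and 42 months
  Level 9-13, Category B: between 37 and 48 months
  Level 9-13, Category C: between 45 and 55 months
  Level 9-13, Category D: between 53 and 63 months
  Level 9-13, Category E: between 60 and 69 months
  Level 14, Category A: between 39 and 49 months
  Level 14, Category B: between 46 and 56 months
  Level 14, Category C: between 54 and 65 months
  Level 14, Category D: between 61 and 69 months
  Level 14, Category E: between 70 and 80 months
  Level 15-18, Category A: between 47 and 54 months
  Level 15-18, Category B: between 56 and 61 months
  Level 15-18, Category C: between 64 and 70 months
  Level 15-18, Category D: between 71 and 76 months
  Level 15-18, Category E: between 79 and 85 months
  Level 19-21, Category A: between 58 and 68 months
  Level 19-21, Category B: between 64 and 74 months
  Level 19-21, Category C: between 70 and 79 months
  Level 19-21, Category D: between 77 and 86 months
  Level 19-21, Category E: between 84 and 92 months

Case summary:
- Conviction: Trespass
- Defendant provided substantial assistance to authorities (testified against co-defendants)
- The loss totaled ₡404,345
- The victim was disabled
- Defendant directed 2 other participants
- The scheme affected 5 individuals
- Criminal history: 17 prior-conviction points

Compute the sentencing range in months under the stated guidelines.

84-92 months

Base offense level for trespass: 16.
S1 applies (level before this adjustment is 16 ≥ 12, so +4): 16 + 4 = 20.
S2 applies: 20 + 2 = 22.
S3 applies (level before this adjustment is 22 ≥ 9, so +4): 22 + 4 = 26.
S4 applies: 26 − 3 = 23.
S5 applies: 23 + 2 = 25.
Level 25 exceeds the maximum of 21; capped at 21.
Final offense level: 21.
Criminal history: 17 prior points → Category E (16+).
Level 21 falls in the 19-21 band.
Grid: Level 19-21 × Category E = 84-92 months.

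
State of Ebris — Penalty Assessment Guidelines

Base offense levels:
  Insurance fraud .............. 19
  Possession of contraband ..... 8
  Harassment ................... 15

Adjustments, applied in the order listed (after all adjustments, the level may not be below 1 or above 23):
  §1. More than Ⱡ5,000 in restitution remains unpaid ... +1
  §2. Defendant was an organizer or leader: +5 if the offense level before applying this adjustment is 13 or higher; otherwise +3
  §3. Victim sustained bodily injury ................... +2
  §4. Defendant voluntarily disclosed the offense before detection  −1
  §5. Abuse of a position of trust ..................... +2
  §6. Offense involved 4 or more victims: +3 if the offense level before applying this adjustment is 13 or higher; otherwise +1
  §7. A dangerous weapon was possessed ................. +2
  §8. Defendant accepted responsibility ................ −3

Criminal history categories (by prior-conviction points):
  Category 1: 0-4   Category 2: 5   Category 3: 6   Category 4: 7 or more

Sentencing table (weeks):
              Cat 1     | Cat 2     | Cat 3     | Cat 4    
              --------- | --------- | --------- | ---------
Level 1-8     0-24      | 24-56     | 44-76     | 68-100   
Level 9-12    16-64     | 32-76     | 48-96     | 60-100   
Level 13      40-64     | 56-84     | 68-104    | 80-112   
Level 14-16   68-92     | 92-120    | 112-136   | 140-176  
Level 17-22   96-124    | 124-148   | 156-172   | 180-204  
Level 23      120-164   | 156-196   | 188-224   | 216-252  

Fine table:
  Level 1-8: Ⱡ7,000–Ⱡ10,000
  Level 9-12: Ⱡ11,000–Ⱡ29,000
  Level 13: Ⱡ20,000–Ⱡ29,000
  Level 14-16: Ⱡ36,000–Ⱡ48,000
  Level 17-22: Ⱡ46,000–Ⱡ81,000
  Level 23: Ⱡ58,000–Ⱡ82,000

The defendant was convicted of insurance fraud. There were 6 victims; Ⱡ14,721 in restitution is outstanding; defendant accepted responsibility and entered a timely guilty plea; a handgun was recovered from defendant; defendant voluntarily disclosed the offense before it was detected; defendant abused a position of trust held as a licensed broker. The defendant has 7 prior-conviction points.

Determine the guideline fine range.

Ⱡ58,000–Ⱡ82,000

Base offense level for insurance fraud: 19.
§1 applies: 19 + 1 = 20.
§2 does not apply.
§4 applies: 20 − 1 = 19.
§5 applies: 19 + 2 = 21.
§6 applies (level before this adjustment is 21 ≥ 13, so +3): 21 + 3 = 24.
§7 applies: 24 + 2 = 26.
§8 applies: 26 − 3 = 23.
Final offense level: 23.
Level 23 falls in the 23 band.
Fine table: Level 23 → Ⱡ58,000–Ⱡ82,000.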